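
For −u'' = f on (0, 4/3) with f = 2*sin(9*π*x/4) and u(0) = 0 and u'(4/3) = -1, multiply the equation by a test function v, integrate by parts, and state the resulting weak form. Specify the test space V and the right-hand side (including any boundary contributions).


V = {v ∈ H^1(0, 4/3) : v(0) = 0} (test functions vanish at x = 0 where u is specified); weak form: ∫_0^4/3 u'v' dx = ∫_0^4/3 (2*sin(9*π*x/4)) v dx − v(4/3) for all v ∈ V.

Multiply both sides by a test function v and integrate from 0 to 4/3:
  ∫_0^4/3 −u''(x) v(x) dx = ∫_0^4/3 f(x) v(x) dx.
Integrate the LHS by parts once:
  ∫_0^4/3 −u'' v dx = −[u'(x) v(x)]_0^4/3 + ∫_0^4/3 u'(x) v'(x) dx.
Thus ∫_0^4/3 u'(x) v'(x) dx = ∫_0^4/3 f(x) v(x) dx + [u'(x) v(x)]_0^4/3.
Choose V so that boundary terms are either known or forced to vanish.
Mixed BC: u(0) = 0 (Dirichlet) and u'(4/3) = -1 (Neumann). Define V = {v ∈ H^1(0, 4/3) : v(0) = 0}. Then [u' v]_0^4/3 = u'(4/3)·v(4/3) − u'(0)·0 = − v(4/3).
Weak formulation: find u (satisfying any essential BC) such that ∫_0^4/3 u'(x) v'(x) dx = ∫_0^4/3 f v dx − v(4/3) for all v ∈ V (Dirichlet at 0 absorbed into V; Neumann datum at x = 4/3 contributes the boundary term).
Substituting f(x) = 2*sin(9*π*x/4), the right-hand side is ∫_0^4/3 (2*sin(9*π*x/4)) v dx − v(4/3).


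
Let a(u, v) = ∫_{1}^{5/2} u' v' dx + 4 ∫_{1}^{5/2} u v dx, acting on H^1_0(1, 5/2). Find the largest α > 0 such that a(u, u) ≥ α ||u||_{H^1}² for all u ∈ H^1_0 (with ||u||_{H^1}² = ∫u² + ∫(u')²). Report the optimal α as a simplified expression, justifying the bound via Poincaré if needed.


α = 1

Coercivity of a(·,·) on H^1_0(1, 5/2) means a(u, u) ≥ α ||u||_{H^1}² for every u ∈ H^1_0.
The interval has length L = 3/2, and Poincaré/coercivity depend only on L. Here a(u, u) = ∫(u')² + (4)·∫u².
Here c = 4 ≥ 1, so a(u,u) = ∫(u')² + c∫u² ≥ ∫(u')² + ∫u² = ||u||_{H^1}², i.e. α = 1 works. No larger α is possible: a(u,u) ≥ α||u||_{H^1}² means (1−α)∫(u')² ≥ (α−c)∫u², and for the modes u_n = sin(nπ(x−x₀)/L) (x₀ the left endpoint) one has ∫u_n²/∫(u_n')² = (L/(nπ))² → 0, so a(u_n,u_n)/||u_n||_{H^1}² → 1. Hence the optimal constant is α = 1.
Therefore α = 1.


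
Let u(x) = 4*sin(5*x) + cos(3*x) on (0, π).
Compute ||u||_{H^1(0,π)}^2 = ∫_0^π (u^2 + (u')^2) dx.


||u||_{H^1(0,π)}^2 = 213*π

u'(x) = -3*sin(3*x) + 20*cos(5*x).
Expand u² and (u')² and integrate term by term on (0, π), using: for integers n ≥ 1, ∫_0^π sin²(nx) dx = ∫_0^π cos²(nx) dx = π/2; for n ≠ n', ∫_0^π sin(nx)sin(n'x) dx = ∫_0^π cos(nx)cos(n'x) dx = 0; and by product-to-sum, ∫_0^π sin(nx)cos(n'x) dx = ½∫_0^π [sin((n+n')x) + sin((n−n')x)] dx, which is 0 when n+n' is even and 2n/(n²−n'²) when n+n' is odd (it need not vanish on (0, π)).
  u² squared terms: (4)²·∫sin(5x)² dx = 16·π/2 = 8*π;  (1)²·∫cos(3x)² dx = 1·π/2 = π/2.
  u² cross terms: 2·(4)·(1)·∫sin(5x)·cos(3x) dx = 8·(0) = 0.
  So ∫_0^π u² dx = 8*π + π/2 + 0 = 17*π/2.
  (u')² squared terms: (-3)²·∫sin(3x)² dx = 9·π/2 = 9*π/2;  (20)²·∫cos(5x)² dx = 400·π/2 = 200*π.
  (u')² cross terms: 2·(-3)·(20)·∫sin(3x)·cos(5x) dx = -120·(0) = 0.
  So ∫_0^π (u')² dx = 9*π/2 + 200*π + 0 = 409*π/2.
||u||_{H^1}^2 = (17*π/2) + (409*π/2) = 213*π.


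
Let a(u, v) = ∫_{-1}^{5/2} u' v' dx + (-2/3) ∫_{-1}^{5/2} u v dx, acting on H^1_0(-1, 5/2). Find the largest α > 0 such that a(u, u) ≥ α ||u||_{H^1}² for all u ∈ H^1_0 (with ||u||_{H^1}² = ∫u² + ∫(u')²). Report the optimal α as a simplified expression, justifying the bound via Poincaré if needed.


α = 2*(-49 + 6*π^2)/(3*(4*π^2 + 49))

Coercivity of a(·,·) on H^1_0(-1, 5/2) means a(u, u) ≥ α ||u||_{H^1}² for every u ∈ H^1_0.
The interval has length L = 7/2, and Poincaré/coercivity depend only on L. Here a(u, u) = ∫(u')² + (-2/3)·∫u².
Here c = -2/3 < 0 with |c| < (π/L)² = 4*π^2/49, so coercivity still holds. The condition a(u,u) ≥ α||u||_{H^1}² reads (1−α)∫(u')² ≥ (α−c)∫u². Any admissible α is ≤ 1 (rapidly oscillating u have ∫u²/∫(u')² → 0), and α = 1 would force 0 ≥ (1−c)∫u², impossible since c < 1; so 1−α > 0. By the sharp Poincaré inequality on H^1_0 of an interval of length L, ∫(u')² ≥ (π/L)²∫u² with equality for the first sine mode sin(π(x−x₀)/L) (x₀ the left endpoint), so the inequality holds for all u iff (1−α)(π/L)² ≥ α − c, i.e. α ≤ ((π/L)² + c)/((π/L)² + 1) = (1 + c(L/π)²)/(1 + (L/π)²). (Direct route, valid since c ≤ 0: Poincaré gives c∫u² ≥ c(L/π)²∫(u')², so a(u,u) ≥ (1 + c(L/π)²)∫(u')², while ||u||_{H^1}² ≤ (1 + (L/π)²)∫(u')²; dividing yields the same α.) With (π/L)² = 4*π^2/49 and c = -2/3, the largest admissible constant is α = ((π/L)² + c)/((π/L)² + 1).
Simplifying, α = 2*(-49 + 6*π^2)/(3*(4*π^2 + 49)).


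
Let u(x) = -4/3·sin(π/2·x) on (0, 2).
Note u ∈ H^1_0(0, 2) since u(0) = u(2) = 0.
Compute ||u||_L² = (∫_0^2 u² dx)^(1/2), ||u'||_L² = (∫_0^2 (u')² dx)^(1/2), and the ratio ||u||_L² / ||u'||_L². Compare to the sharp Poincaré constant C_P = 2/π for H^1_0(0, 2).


||u||_L² / ||u'||_L² = 2/π = C_P.

u(x) = -4/3·sin(π/2·x), so u'(x) = -2*π*cos(π*x/2)/3.
Writing u(x) = A·sin(kπx/L) with A = -4/3 and k = 1, use ∫_0^L sin²(kπx/L) dx = L/2 and ∫_0^L cos²(kπx/L) dx = L/2.
u² = 16/9·sin²(π/2·x) and (u')² = 4*π^2/9·cos²(π/2·x), and each of sin², cos² integrates to L/2 = 1 over (0, 2).
∫_0^2 u² dx = 16/9, so ||u||_L² = 4/3.
∫_0^2 (u')² dx = 4*π^2/9, so ||u'||_L² = 2*π/3.
Ratio ||u||_L² / ||u'||_L² = 2/π.
Sharp Poincaré constant on H^1_0(0, 2) is C_P = L/π = 2/π, achieved by sin(π/2·x).
This is the k = 1 eigenfunction (up to amplitude), so the ratio equals the sharp Poincaré constant exactly.


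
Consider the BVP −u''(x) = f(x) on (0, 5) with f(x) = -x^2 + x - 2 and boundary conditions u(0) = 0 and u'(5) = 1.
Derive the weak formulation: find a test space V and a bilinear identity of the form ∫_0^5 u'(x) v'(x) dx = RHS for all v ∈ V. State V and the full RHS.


V = {v ∈ H^1(0, 5) : v(0) = 0} (test functions vanish at x = 0 where u is specified); weak form: ∫_0^5 u'v' dx = ∫_0^5 (-x^2 + x - 2) v dx + v(5) for all v ∈ V.

Multiply both sides by a test function v and integrate from 0 to 5:
  ∫_0^5 −u''(x) v(x) dx = ∫_0^5 f(x) v(x) dx.
Integrate the LHS by parts once:
  ∫_0^5 −u'' v dx = −[u'(x) v(x)]_0^5 + ∫_0^5 u'(x) v'(x) dx.
Thus ∫_0^5 u'(x) v'(x) dx = ∫_0^5 f(x) v(x) dx + [u'(x) v(x)]_0^5.
Choose V so that boundary terms are either known or forced to vanish.
Mixed BC: u(0) = 0 (Dirichlet) and u'(5) = 1 (Neumann). Define V = {v ∈ H^1(0, 5) : v(0) = 0}. Then [u' v]_0^5 = u'(5)·v(5) − u'(0)·0 = v(5).
Weak formulation: find u (satisfying any essential BC) such that ∫_0^5 u'(x) v'(x) dx = ∫_0^5 f v dx + v(5) for all v ∈ V (Dirichlet at 0 absorbed into V; Neumann datum at x = 5 contributes the boundary term).
Substituting f(x) = -x^2 + x - 2, the right-hand side is ∫_0^5 (-x^2 + x - 2) v dx + v(5).


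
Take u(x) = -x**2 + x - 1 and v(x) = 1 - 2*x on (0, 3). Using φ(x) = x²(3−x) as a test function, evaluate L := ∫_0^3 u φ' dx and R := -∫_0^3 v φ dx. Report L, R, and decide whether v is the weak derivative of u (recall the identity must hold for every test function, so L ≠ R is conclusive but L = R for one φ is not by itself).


LHS = 351/20, RHS = 351/20. Yes, v = u' weakly.

u(x) = -x**2 + x - 1, classical derivative u'(x) = 1 - 2*x.
φ(x) = x²(3−x), so φ'(x) = 3*x*(2 - x).
Note φ(0) = φ(3) = 0, so the boundary term u·φ vanishes.
LHS = ∫_0^3 u(x) φ'(x) dx = ∫_0^3 (3*x^4 - 9*x^3 + 9*x^2 - 6*x) dx. Term by term:
  ∫_0^3 3*x^4 dx = 729/5;  ∫_0^3 -9*x^3 dx = -729/4;  ∫_0^3 9*x^2 dx = 81;
  ∫_0^3 -6*x dx = -27.
Sum: 729/5 − 729/4 + 81 − 27 = 351/20.
So LHS = 351/20.
∫_0^3 v(x) φ(x) dx = ∫_0^3 (2*x^4 - 7*x^3 + 3*x^2) dx. Term by term:
  ∫_0^3 2*x^4 dx = 486/5;  ∫_0^3 -7*x^3 dx = -567/4;  ∫_0^3 3*x^2 dx = 27.
Sum: 486/5 − 567/4 + 27 = -351/20.
So RHS = -∫_0^3 v(x) φ(x) dx = 351/20.
LHS = RHS, so the identity holds for this test φ.
Moreover u is smooth here and v(x) = u'(x) = 1 - 2*x pointwise, so the identity holds for every test function. Hence v is the weak derivative of u.


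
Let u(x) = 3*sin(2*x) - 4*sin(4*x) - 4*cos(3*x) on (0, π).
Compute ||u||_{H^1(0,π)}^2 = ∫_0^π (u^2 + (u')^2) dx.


||u||_{H^1(0,π)}^2 = 3904/7 + 477*π/2

u'(x) = 12*sin(3*x) + 6*cos(2*x) - 16*cos(4*x).
Expand u² and (u')² and integrate term by term on (0, π), using: for integers n ≥ 1, ∫_0^π sin²(nx) dx = ∫_0^π cos²(nx) dx = π/2; for n ≠ n', ∫_0^π sin(nx)sin(n'x) dx = ∫_0^π cos(nx)cos(n'x) dx = 0; and by product-to-sum, ∫_0^π sin(nx)cos(n'x) dx = ½∫_0^π [sin((n+n')x) + sin((n−n')x)] dx, which is 0 when n+n' is even and 2n/(n²−n'²) when n+n' is odd (it need not vanish on (0, π)).
  u² squared terms: (-4)²·∫cos(3x)² dx = 16·π/2 = 8*π;  (-4)²·∫sin(4x)² dx = 16·π/2 = 8*π;  (3)²·∫sin(2x)² dx = 9·π/2 = 9*π/2.
  u² cross terms: 2·(-4)·(-4)·∫cos(3x)·sin(4x) dx = 32·(8/7) = 256/7;  2·(-4)·(3)·∫cos(3x)·sin(2x) dx = -24·(-4/5) = 96/5;  2·(-4)·(3)·∫sin(4x)·sin(2x) dx = -24·(0) = 0.
  So ∫_0^π u² dx = 8*π + 8*π + 9*π/2 + 256/7 + 96/5 + 0 = 1952/35 + 41*π/2.
  (u')² squared terms: (-16)²·∫cos(4x)² dx = 256·π/2 = 128*π;  (6)²·∫cos(2x)² dx = 36·π/2 = 18*π;  (12)²·∫sin(3x)² dx = 144·π/2 = 72*π.
  (u')² cross terms: 2·(-16)·(6)·∫cos(4x)·cos(2x) dx = -192·(0) = 0;  2·(-16)·(12)·∫cos(4x)·sin(3x) dx = -384·(-6/7) = 2304/7;  2·(6)·(12)·∫cos(2x)·sin(3x) dx = 144·(6/5) = 864/5.
  So ∫_0^π (u')² dx = 128*π + 18*π + 72*π + 0 + 2304/7 + 864/5 = 17568/35 + 218*π.
||u||_{H^1}^2 = (1952/35 + 41*π/2) + (17568/35 + 218*π) = 3904/7 + 477*π/2.


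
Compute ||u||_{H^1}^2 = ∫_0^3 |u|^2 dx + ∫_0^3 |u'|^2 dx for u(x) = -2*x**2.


||u||_{H^1}^2 = 1692/5

The H^1 norm (squared) on an interval (0, L) is
  ||u||_{H^1}^2 = ∫_0^L u(x)^2 dx + ∫_0^L u'(x)^2 dx.
Compute u'(x) = -4*x.
Then u(x)^2 = 4*x**4 and u'(x)^2 = 16*x**2.
Integrate each monomial from 0 to 3 using ∫_0^3 c·x^n dx = c·3^(n+1)/(n+1):
  ∫_0^3 u(x)^2 dx = ∫_0^3 (4*x^4) dx. Term by term:
    ∫_0^3 4*x^4 dx = 972/5.
  ∫_0^3 u'(x)^2 dx = ∫_0^3 (16*x^2) dx. Term by term:
    ∫_0^3 16*x^2 dx = 144.
Adding: ||u||_{H^1}^2 = 972/5 + 144 = 1692/5.


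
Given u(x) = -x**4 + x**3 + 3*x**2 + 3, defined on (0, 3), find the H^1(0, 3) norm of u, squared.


||u||_{H^1}^2 = 197451/140

The H^1 norm (squared) on an interval (0, L) is
  ||u||_{H^1}^2 = ∫_0^L u(x)^2 dx + ∫_0^L u'(x)^2 dx.
Compute u'(x) = -4*x**3 + 3*x**2 + 6*x.
Then u(x)^2 = x**8 - 2*x**7 - 5*x**6 + 6*x**5 + 3*x**4 + 6*x**3 + 18*x**2 + 9 and u'(x)^2 = 16*x**6 - 24*x**5 - 39*x**4 + 36*x**3 + 36*x**2.
Integrate each monomial from 0 to 3 using ∫_0^3 c·x^n dx = c·3^(n+1)/(n+1):
  ∫_0^3 u(x)^2 dx = ∫_0^3 (x^8 - 2*x^7 - 5*x^6 + 6*x^5 + 3*x^4 + 6*x^3 + 18*x^2 + 9) dx. Term by term:
    ∫_0^3 x^8 dx = 2187;  ∫_0^3 -2*x^7 dx = -6561/4;  ∫_0^3 -5*x^6 dx = -10935/7;
    ∫_0^3 6*x^5 dx = 729;  ∫_0^3 3*x^4 dx = 729/5;  ∫_0^3 6*x^3 dx = 243/2;
    ∫_0^3 18*x^2 dx = 162;  ∫_0^3 9 dx = 27.
  Sum: 2187 − 6561/4 − 10935/7 + 729 + 729/5 + 243/2 + 162 + 27 = 23787/140.
  ∫_0^3 u'(x)^2 dx = ∫_0^3 (16*x^6 - 24*x^5 - 39*x^4 + 36*x^3 + 36*x^2) dx. Term by term:
    ∫_0^3 16*x^6 dx = 34992/7;  ∫_0^3 -24*x^5 dx = -2916;  ∫_0^3 -39*x^4 dx = -9477/5;
    ∫_0^3 36*x^3 dx = 729;  ∫_0^3 36*x^2 dx = 324.
  Sum: 34992/7 − 2916 − 9477/5 + 729 + 324 = 43416/35.
Adding: ||u||_{H^1}^2 = 23787/140 + 43416/35 = 197451/140.


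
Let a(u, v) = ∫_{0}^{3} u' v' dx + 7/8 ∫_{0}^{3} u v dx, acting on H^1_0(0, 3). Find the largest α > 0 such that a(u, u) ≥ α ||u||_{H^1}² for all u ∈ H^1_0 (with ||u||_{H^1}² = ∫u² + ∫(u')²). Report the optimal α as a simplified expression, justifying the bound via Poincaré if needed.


α = (63/8 + π^2)/(9 + π^2)

Coercivity of a(·,·) on H^1_0(0, 3) means a(u, u) ≥ α ||u||_{H^1}² for every u ∈ H^1_0.
The interval has length L = 3, and Poincaré/coercivity depend only on L. Here a(u, u) = ∫(u')² + (7/8)·∫u².
Here 0 < c = 7/8 < 1. The condition a(u,u) ≥ α||u||_{H^1}² reads (1−α)∫(u')² ≥ (α−c)∫u². Any admissible α is ≤ 1 (rapidly oscillating u have ∫u²/∫(u')² → 0), and α = 1 would force 0 ≥ (1−c)∫u², impossible since c < 1; so 1−α > 0. By the sharp Poincaré inequality on H^1_0 of an interval of length L, ∫(u')² ≥ (π/L)²∫u² with equality for the first sine mode sin(π(x−x₀)/L) (x₀ the left endpoint), so the inequality holds for all u iff (1−α)(π/L)² ≥ α − c, i.e. α ≤ ((π/L)² + c)/((π/L)² + 1) = (1 + c(L/π)²)/(1 + (L/π)²). With (π/L)² = π^2/9 and c = 7/8, the largest admissible constant is α = ((π/L)² + c)/((π/L)² + 1).
Simplifying, α = (63/8 + π^2)/(9 + π^2).


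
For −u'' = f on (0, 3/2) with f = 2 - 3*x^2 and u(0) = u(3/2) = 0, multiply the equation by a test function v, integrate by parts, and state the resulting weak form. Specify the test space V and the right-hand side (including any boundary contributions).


V = H^1_0(0, 3/2) (so v(0) = v(3/2) = 0); weak form: ∫_0^3/2 u'v' dx = ∫_0^3/2 (2 - 3*x^2) v dx for all v ∈ V.

Multiply both sides by a test function v and integrate from 0 to 3/2:
  ∫_0^3/2 −u''(x) v(x) dx = ∫_0^3/2 f(x) v(x) dx.
Integrate the LHS by parts once:
  ∫_0^3/2 −u'' v dx = −[u'(x) v(x)]_0^3/2 + ∫_0^3/2 u'(x) v'(x) dx.
Thus ∫_0^3/2 u'(x) v'(x) dx = ∫_0^3/2 f(x) v(x) dx + [u'(x) v(x)]_0^3/2.
Choose V so that boundary terms are either known or forced to vanish.
u is Dirichlet: u(0) = u(3/2) = 0. Let V = H^1_0(0, 3/2); then v(0) = v(3/2) = 0, and [u' v]_0^3/2 = 0.
Weak formulation: find u (satisfying any essential BC) such that ∫_0^3/2 u'(x) v'(x) dx = ∫_0^3/2 f v dx for all v ∈ V.
Substituting f(x) = 2 - 3*x^2, the right-hand side is ∫_0^3/2 (2 - 3*x^2) v dx.


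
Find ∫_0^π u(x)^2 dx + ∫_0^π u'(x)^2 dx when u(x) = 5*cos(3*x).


||u||_{H^1(0,π)}^2 = 125*π

u'(x) = -15*sin(3*x).
Expand u² and (u')² and integrate term by term on (0, π), using: for integers n ≥ 1, ∫_0^π sin²(nx) dx = ∫_0^π cos²(nx) dx = π/2; for n ≠ n', ∫_0^π sin(nx)sin(n'x) dx = ∫_0^π cos(nx)cos(n'x) dx = 0; and by product-to-sum, ∫_0^π sin(nx)cos(n'x) dx = ½∫_0^π [sin((n+n')x) + sin((n−n')x)] dx, which is 0 when n+n' is even and 2n/(n²−n'²) when n+n' is odd (it need not vanish on (0, π)).
  u² squared terms: (5)²·∫cos(3x)² dx = 25·π/2 = 25*π/2.
  So ∫_0^π u² dx = 25*π/2.
  (u')² squared terms: (-15)²·∫sin(3x)² dx = 225·π/2 = 225*π/2.
  So ∫_0^π (u')² dx = 225*π/2.
||u||_{H^1}^2 = (25*π/2) + (225*π/2) = 125*π.


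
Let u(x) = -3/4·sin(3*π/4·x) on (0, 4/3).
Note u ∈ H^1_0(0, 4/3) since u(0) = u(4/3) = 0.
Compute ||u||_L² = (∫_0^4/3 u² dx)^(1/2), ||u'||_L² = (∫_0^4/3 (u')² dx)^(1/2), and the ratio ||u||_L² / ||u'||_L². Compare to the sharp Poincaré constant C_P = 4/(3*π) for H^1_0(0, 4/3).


||u||_L² / ||u'||_L² = 4/(3*π) = C_P.

u(x) = -3/4·sin(3*π/4·x), so u'(x) = -9*π*cos(3*π*x/4)/16.
Writing u(x) = A·sin(kπx/L) with A = -3/4 and k = 1, use ∫_0^L sin²(kπx/L) dx = L/2 and ∫_0^L cos²(kπx/L) dx = L/2.
u² = 9/16·sin²(3*π/4·x) and (u')² = 81*π^2/256·cos²(3*π/4·x), and each of sin², cos² integrates to L/2 = 2/3 over (0, 4/3).
∫_0^4/3 u² dx = 3/8, so ||u||_L² = sqrt(6)/4.
∫_0^4/3 (u')² dx = 27*π^2/128, so ||u'||_L² = 3*sqrt(6)*π/16.
Ratio ||u||_L² / ||u'||_L² = 4/(3*π).
Sharp Poincaré constant on H^1_0(0, 4/3) is C_P = L/π = 4/(3*π), achieved by sin(3*π/4·x).
This is the k = 1 eigenfunction (up to amplitude), so the ratio equals the sharp Poincaré constant exactly.


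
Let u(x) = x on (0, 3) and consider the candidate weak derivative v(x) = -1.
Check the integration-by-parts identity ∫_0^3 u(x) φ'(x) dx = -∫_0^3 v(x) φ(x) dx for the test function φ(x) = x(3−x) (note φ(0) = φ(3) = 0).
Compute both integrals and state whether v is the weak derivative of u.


LHS = -9/2, RHS = 9/2. No, v is not the weak derivative of u.

u(x) = x, classical derivative u'(x) = 1.
φ(x) = x(3−x), so φ'(x) = 3 - 2*x.
Note φ(0) = φ(3) = 0, so the boundary term u·φ vanishes.
LHS = ∫_0^3 u(x) φ'(x) dx = ∫_0^3 (-2*x^2 + 3*x) dx. Term by term:
  ∫_0^3 -2*x^2 dx = -18;  ∫_0^3 3*x dx = 27/2.
Sum: -18 + 27/2 = -9/2.
So LHS = -9/2.
∫_0^3 v(x) φ(x) dx = ∫_0^3 (x^2 - 3*x) dx. Term by term:
  ∫_0^3 x^2 dx = 9;  ∫_0^3 -3*x dx = -27/2.
Sum: 9 − 27/2 = -9/2.
So RHS = -∫_0^3 v(x) φ(x) dx = 9/2.
LHS − RHS = -9 ≠ 0, so the identity fails.
(For a valid weak derivative the identity must hold for EVERY test function, in particular this one. The failure shows v is NOT the weak derivative of u.)
Correct weak derivative would be u'(x) = 1.


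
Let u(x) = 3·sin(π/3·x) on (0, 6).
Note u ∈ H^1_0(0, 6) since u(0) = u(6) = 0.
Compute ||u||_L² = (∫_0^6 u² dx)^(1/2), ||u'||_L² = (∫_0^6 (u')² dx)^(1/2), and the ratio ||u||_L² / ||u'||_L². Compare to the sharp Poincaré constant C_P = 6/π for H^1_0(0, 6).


||u||_L² / ||u'||_L² = 3/π < C_P = 6/π.

u(x) = 3·sin(π/3·x), so u'(x) = π*cos(π*x/3).
Writing u(x) = A·sin(kπx/L) with A = 3 and k = 2, use ∫_0^L sin²(kπx/L) dx = L/2 and ∫_0^L cos²(kπx/L) dx = L/2.
u² = 9·sin²(π/3·x) and (u')² = π^2·cos²(π/3·x), and each of sin², cos² integrates to L/2 = 3 over (0, 6).
∫_0^6 u² dx = 27, so ||u||_L² = 3*sqrt(3).
∫_0^6 (u')² dx = 3*π^2, so ||u'||_L² = sqrt(3)*π.
Ratio ||u||_L² / ||u'||_L² = 3/π.
Sharp Poincaré constant on H^1_0(0, 6) is C_P = L/π = 6/π, achieved by sin(π/6·x).
This is the k = 2 harmonic; the ratio L/(kπ) is strictly less than C_P = L/π, consistent with the sharp inequality ||u||_L² ≤ C_P ||u'||_L².


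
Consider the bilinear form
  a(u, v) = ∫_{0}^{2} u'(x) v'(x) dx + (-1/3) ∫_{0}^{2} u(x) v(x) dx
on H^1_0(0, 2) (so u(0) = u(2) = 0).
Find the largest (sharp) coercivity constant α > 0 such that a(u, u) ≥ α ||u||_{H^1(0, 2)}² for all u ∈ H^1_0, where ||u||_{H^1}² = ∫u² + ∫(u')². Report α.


α = (-4/3 + π^2)/(4 + π^2)

Coercivity of a(·,·) on H^1_0(0, 2) means a(u, u) ≥ α ||u||_{H^1}² for every u ∈ H^1_0.
The interval has length L = 2, and Poincaré/coercivity depend only on L. Here a(u, u) = ∫(u')² + (-1/3)·∫u².
Here c = -1/3 < 0 with |c| < (π/L)² = π^2/4, so coercivity still holds. The condition a(u,u) ≥ α||u||_{H^1}² reads (1−α)∫(u')² ≥ (α−c)∫u². Any admissible α is ≤ 1 (rapidly oscillating u have ∫u²/∫(u')² → 0), and α = 1 would force 0 ≥ (1−c)∫u², impossible since c < 1; so 1−α > 0. By the sharp Poincaré inequality on H^1_0 of an interval of length L, ∫(u')² ≥ (π/L)²∫u² with equality for the first sine mode sin(π(x−x₀)/L) (x₀ the left endpoint), so the inequality holds for all u iff (1−α)(π/L)² ≥ α − c, i.e. α ≤ ((π/L)² + c)/((π/L)² + 1) = (1 + c(L/π)²)/(1 + (L/π)²). (Direct route, valid since c ≤ 0: Poincaré gives c∫u² ≥ c(L/π)²∫(u')², so a(u,u) ≥ (1 + c(L/π)²)∫(u')², while ||u||_{H^1}² ≤ (1 + (L/π)²)∫(u')²; dividing yields the same α.) With (π/L)² = π^2/4 and c = -1/3, the largest admissible constant is α = ((π/L)² + c)/((π/L)² + 1).
Simplifying, α = (-4/3 + π^2)/(4 + π^2).


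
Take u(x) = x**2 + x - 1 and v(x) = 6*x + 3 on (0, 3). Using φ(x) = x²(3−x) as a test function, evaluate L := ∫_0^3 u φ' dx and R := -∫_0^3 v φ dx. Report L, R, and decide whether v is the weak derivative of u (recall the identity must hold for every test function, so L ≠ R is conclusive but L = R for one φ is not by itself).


LHS = -621/20, RHS = -1863/20. No, v is not the weak derivative of u.

u(x) = x**2 + x - 1, classical derivative u'(x) = 2*x + 1.
φ(x) = x²(3−x), so φ'(x) = 3*x*(2 - x).
Note φ(0) = φ(3) = 0, so the boundary term u·φ vanishes.
LHS = ∫_0^3 u(x) φ'(x) dx = ∫_0^3 (-3*x^4 + 3*x^3 + 9*x^2 - 6*x) dx. Term by term:
  ∫_0^3 -3*x^4 dx = -729/5;  ∫_0^3 3*x^3 dx = 243/4;  ∫_0^3 9*x^2 dx = 81;
  ∫_0^3 -6*x dx = -27.
Sum: -729/5 + 243/4 + 81 − 27 = -621/20.
So LHS = -621/20.
∫_0^3 v(x) φ(x) dx = ∫_0^3 (-6*x^4 + 15*x^3 + 9*x^2) dx. Term by term:
  ∫_0^3 -6*x^4 dx = -1458/5;  ∫_0^3 15*x^3 dx = 1215/4;  ∫_0^3 9*x^2 dx = 81.
Sum: -1458/5 + 1215/4 + 81 = 1863/20.
So RHS = -∫_0^3 v(x) φ(x) dx = -1863/20.
LHS − RHS = 621/10 ≠ 0, so the identity fails.
(For a valid weak derivative the identity must hold for EVERY test function, in particular this one. The failure shows v is NOT the weak derivative of u.)
Correct weak derivative would be u'(x) = 2*x + 1.


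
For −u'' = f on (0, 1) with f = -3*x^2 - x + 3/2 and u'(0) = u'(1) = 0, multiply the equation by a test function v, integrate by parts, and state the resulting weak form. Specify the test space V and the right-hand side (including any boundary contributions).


V = H^1(0, 1) (no boundary constraint on v; u is determined up to an additive constant); weak form: ∫_0^1 u'v' dx = ∫_0^1 (-3*x^2 - x + 3/2) v dx for all v ∈ V.

Multiply both sides by a test function v and integrate from 0 to 1:
  ∫_0^1 −u''(x) v(x) dx = ∫_0^1 f(x) v(x) dx.
Integrate the LHS by parts once:
  ∫_0^1 −u'' v dx = −[u'(x) v(x)]_0^1 + ∫_0^1 u'(x) v'(x) dx.
Thus ∫_0^1 u'(x) v'(x) dx = ∫_0^1 f(x) v(x) dx + [u'(x) v(x)]_0^1.
Choose V so that boundary terms are either known or forced to vanish.
u has homogeneous Neumann: u'(0) = u'(1) = 0. So [u' v]_0^1 = 0·v(1) − 0·v(0) = 0 for any v; take V = H^1(0, 1).
Weak formulation: find u (satisfying any essential BC) such that ∫_0^1 u'(x) v'(x) dx = ∫_0^1 f v dx for all v ∈ V (homogeneous Neumann, so boundary terms vanish).
Substituting f(x) = -3*x^2 - x + 3/2, the right-hand side is ∫_0^1 (-3*x^2 - x + 3/2) v dx.
Compatibility check (pure Neumann): taking v ≡ 1 ∈ V gives 0 = ∫_0^1 f dx + (0) − (0), i.e. ∫_0^1 f dx must equal u'(0) − u'(1) = 0. Indeed ∫_0^1 (-3*x^2 - x + 3/2) dx = 0, so the data are compatible. The solution is then unique only up to an additive constant (fix it e.g. by requiring ∫_0^1 u dx = 0).


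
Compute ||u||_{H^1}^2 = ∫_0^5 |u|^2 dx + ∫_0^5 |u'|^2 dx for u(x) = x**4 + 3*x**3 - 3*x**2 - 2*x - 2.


||u||_{H^1}^2 = 214257005/252

The H^1 norm (squared) on an interval (0, L) is
  ||u||_{H^1}^2 = ∫_0^L u(x)^2 dx + ∫_0^L u'(x)^2 dx.
Compute u'(x) = 4*x**3 + 9*x**2 - 6*x - 2.
Then u(x)^2 = x**8 + 6*x**7 + 3*x**6 - 22*x**5 - 7*x**4 + 16*x**2 + 8*x + 4 and u'(x)^2 = 16*x**6 + 72*x**5 + 33*x**4 - 124*x**3 + 24*x + 4.
Integrate each monomial from 0 to 5 using ∫_0^5 c·x^n dx = c·5^(n+1)/(n+1):
  ∫_0^5 u(x)^2 dx = ∫_0^5 (x^8 + 6*x^7 + 3*x^6 - 22*x^5 - 7*x^4 + 16*x^2 + 8*x + 4) dx. Term by term:
    ∫_0^5 x^8 dx = 1953125/9;  ∫_0^5 6*x^7 dx = 1171875/4;  ∫_0^5 3*x^6 dx = 234375/7;
    ∫_0^5 -22*x^5 dx = -171875/3;  ∫_0^5 -7*x^4 dx = -4375;  ∫_0^5 16*x^2 dx = 2000/3;
    ∫_0^5 8*x dx = 100;  ∫_0^5 4 dx = 20.
  Sum: 1953125/9 + 1171875/4 + 234375/7 − 171875/3 − 4375 + 2000/3 + 100 + 20 = 121611365/252.
  ∫_0^5 u'(x)^2 dx = ∫_0^5 (16*x^6 + 72*x^5 + 33*x^4 - 124*x^3 + 24*x + 4) dx. Term by term:
    ∫_0^5 16*x^6 dx = 1250000/7;  ∫_0^5 72*x^5 dx = 187500;  ∫_0^5 33*x^4 dx = 20625;
    ∫_0^5 -124*x^3 dx = -19375;  ∫_0^5 24*x dx = 300;  ∫_0^5 4 dx = 20.
  Sum: 1250000/7 + 187500 + 20625 − 19375 + 300 + 20 = 2573490/7.
Adding: ||u||_{H^1}^2 = 121611365/252 + 2573490/7 = 214257005/252.


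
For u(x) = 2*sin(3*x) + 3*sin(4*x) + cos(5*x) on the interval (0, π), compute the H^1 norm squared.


||u||_{H^1(0,π)}^2 = -416/3 + 219*π/2

u'(x) = -5*sin(5*x) + 6*cos(3*x) + 12*cos(4*x).
Expand u² and (u')² and integrate term by term on (0, π), using: for integers n ≥ 1, ∫_0^π sin²(nx) dx = ∫_0^π cos²(nx) dx = π/2; for n ≠ n', ∫_0^π sin(nx)sin(n'x) dx = ∫_0^π cos(nx)cos(n'x) dx = 0; and by product-to-sum, ∫_0^π sin(nx)cos(n'x) dx = ½∫_0^π [sin((n+n')x) + sin((n−n')x)] dx, which is 0 when n+n' is even and 2n/(n²−n'²) when n+n' is odd (it need not vanish on (0, π)).
  u² squared terms: (2)²·∫sin(3x)² dx = 4·π/2 = 2*π;  (3)²·∫sin(4x)² dx = 9·π/2 = 9*π/2;  (1)²·∫cos(5x)² dx = 1·π/2 = π/2.
  u² cross terms: 2·(2)·(3)·∫sin(3x)·sin(4x) dx = 12·(0) = 0;  2·(2)·(1)·∫sin(3x)·cos(5x) dx = 4·(0) = 0;  2·(3)·(1)·∫sin(4x)·cos(5x) dx = 6·(-8/9) = -16/3.
  So ∫_0^π u² dx = 2*π + 9*π/2 + π/2 + 0 + 0 − 16/3 = -16/3 + 7*π.
  (u')² squared terms: (-5)²·∫sin(5x)² dx = 25·π/2 = 25*π/2;  (6)²·∫cos(3x)² dx = 36·π/2 = 18*π;  (12)²·∫cos(4x)² dx = 144·π/2 = 72*π.
  (u')² cross terms: 2·(-5)·(6)·∫sin(5x)·cos(3x) dx = -60·(0) = 0;  2·(-5)·(12)·∫sin(5x)·cos(4x) dx = -120·(10/9) = -400/3;  2·(6)·(12)·∫cos(3x)·cos(4x) dx = 144·(0) = 0.
  So ∫_0^π (u')² dx = 25*π/2 + 18*π + 72*π + 0 − 400/3 + 0 = -400/3 + 205*π/2.
||u||_{H^1}^2 = (-16/3 + 7*π) + (-400/3 + 205*π/2) = -416/3 + 219*π/2.


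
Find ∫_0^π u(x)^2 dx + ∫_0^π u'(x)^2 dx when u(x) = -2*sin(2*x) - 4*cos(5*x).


||u||_{H^1(0,π)}^2 = -1664/21 + 218*π

u'(x) = 20*sin(5*x) - 4*cos(2*x).
Expand u² and (u')² and integrate term by term on (0, π), using: for integers n ≥ 1, ∫_0^π sin²(nx) dx = ∫_0^π cos²(nx) dx = π/2; for n ≠ n', ∫_0^π sin(nx)sin(n'x) dx = ∫_0^π cos(nx)cos(n'x) dx = 0; and by product-to-sum, ∫_0^π sin(nx)cos(n'x) dx = ½∫_0^π [sin((n+n')x) + sin((n−n')x)] dx, which is 0 when n+n' is even and 2n/(n²−n'²) when n+n' is odd (it need not vanish on (0, π)).
  u² squared terms: (-4)²·∫cos(5x)² dx = 16·π/2 = 8*π;  (-2)²·∫sin(2x)² dx = 4·π/2 = 2*π.
  u² cross terms: 2·(-4)·(-2)·∫cos(5x)·sin(2x) dx = 16·(-4/21) = -64/21.
  So ∫_0^π u² dx = 8*π + 2*π − 64/21 = -64/21 + 10*π.
  (u')² squared terms: (-4)²·∫cos(2x)² dx = 16·π/2 = 8*π;  (20)²·∫sin(5x)² dx = 400·π/2 = 200*π.
  (u')² cross terms: 2·(-4)·(20)·∫cos(2x)·sin(5x) dx = -160·(10/21) = -1600/21.
  So ∫_0^π (u')² dx = 8*π + 200*π − 1600/21 = -1600/21 + 208*π.
||u||_{H^1}^2 = (-64/21 + 10*π) + (-1600/21 + 208*π) = -1664/21 + 218*π.


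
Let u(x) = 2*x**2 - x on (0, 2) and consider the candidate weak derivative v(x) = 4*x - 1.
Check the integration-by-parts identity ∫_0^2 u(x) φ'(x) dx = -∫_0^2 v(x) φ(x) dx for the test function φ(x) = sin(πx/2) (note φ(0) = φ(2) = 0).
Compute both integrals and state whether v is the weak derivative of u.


LHS = -12/π, RHS = -12/π. Yes, v = u' weakly.

u(x) = 2*x**2 - x, classical derivative u'(x) = 4*x - 1.
φ(x) = sin(πx/2), so φ'(x) = π*cos(π*x/2)/2.
Note φ(0) = φ(2) = 0, so the boundary term u·φ vanishes.
LHS = ∫_0^2 u(x) φ'(x) dx = ∫_0^2 (π*x^2*cos(π*x/2) - π*x*cos(π*x/2)/2) dx. Term by term:
  ∫_0^2 π*x^2*cos(π*x/2) dx = -16/π;  ∫_0^2 -π*x*cos(π*x/2)/2 dx = 4/π.
Sum: -16/π + 4/π = -12/π.
So LHS = -12/π.
∫_0^2 v(x) φ(x) dx = ∫_0^2 (4*x*sin(π*x/2) - sin(π*x/2)) dx. Term by term:
  ∫_0^2 -sin(π*x/2) dx = -4/π;  ∫_0^2 4*x*sin(π*x/2) dx = 16/π.
Sum: -4/π + 16/π = 12/π.
So RHS = -∫_0^2 v(x) φ(x) dx = -12/π.
LHS = RHS, so the identity holds for this test φ.
Moreover u is smooth here and v(x) = u'(x) = 4*x - 1 pointwise, so the identity holds for every test function. Hence v is the weak derivative of u.


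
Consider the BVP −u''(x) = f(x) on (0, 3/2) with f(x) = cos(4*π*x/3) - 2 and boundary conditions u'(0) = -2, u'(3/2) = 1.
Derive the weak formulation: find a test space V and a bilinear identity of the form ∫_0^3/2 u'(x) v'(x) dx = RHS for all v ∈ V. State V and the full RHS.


V = H^1(0, 3/2) (v unrestricted at boundary; u is determined up to an additive constant); weak form: ∫_0^3/2 u'v' dx = ∫_0^3/2 (cos(4*π*x/3) - 2) v dx + v(3/2) + 2·v(0) for all v ∈ V.

Multiply both sides by a test function v and integrate from 0 to 3/2:
  ∫_0^3/2 −u''(x) v(x) dx = ∫_0^3/2 f(x) v(x) dx.
Integrate the LHS by parts once:
  ∫_0^3/2 −u'' v dx = −[u'(x) v(x)]_0^3/2 + ∫_0^3/2 u'(x) v'(x) dx.
Thus ∫_0^3/2 u'(x) v'(x) dx = ∫_0^3/2 f(x) v(x) dx + [u'(x) v(x)]_0^3/2.
Choose V so that boundary terms are either known or forced to vanish.
u has inhomogeneous Neumann u'(0) = -2, u'(3/2) = 1. [u' v]_0^3/2 = (1)·v(3/2) − (-2)·v(0) = v(3/2) + 2·v(0). Take V = H^1(0, 3/2); boundary term becomes part of RHS.
Weak formulation: find u (satisfying any essential BC) such that ∫_0^3/2 u'(x) v'(x) dx = ∫_0^3/2 f v dx + v(3/2) + 2·v(0) for all v ∈ V (Neumann data are natural BCs: they enter the RHS as boundary terms).
Substituting f(x) = cos(4*π*x/3) - 2, the right-hand side is ∫_0^3/2 (cos(4*π*x/3) - 2) v dx + v(3/2) + 2·v(0).
Compatibility check (pure Neumann): taking v ≡ 1 ∈ V gives 0 = ∫_0^3/2 f dx + (1) − (-2), i.e. ∫_0^3/2 f dx must equal u'(0) − u'(3/2) = -3. Indeed ∫_0^3/2 (cos(4*π*x/3) - 2) dx = -3, so the data are compatible. The solution is then unique only up to an additive constant (fix it e.g. by requiring ∫_0^3/2 u dx = 0).


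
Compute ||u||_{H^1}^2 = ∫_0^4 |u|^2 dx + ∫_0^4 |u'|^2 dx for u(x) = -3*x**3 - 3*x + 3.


||u||_{H^1}^2 = 1451112/35

The H^1 norm (squared) on an interval (0, L) is
  ||u||_{H^1}^2 = ∫_0^L u(x)^2 dx + ∫_0^L u'(x)^2 dx.
Compute u'(x) = -9*x**2 - 3.
Then u(x)^2 = 9*x**6 + 18*x**4 - 18*x**3 + 9*x**2 - 18*x + 9 and u'(x)^2 = 81*x**4 + 54*x**2 + 9.
Integrate each monomial from 0 to 4 using ∫_0^4 c·x^n dx = c·4^(n+1)/(n+1):
  ∫_0^4 u(x)^2 dx = ∫_0^4 (9*x^6 + 18*x^4 - 18*x^3 + 9*x^2 - 18*x + 9) dx. Term by term:
    ∫_0^4 9*x^6 dx = 147456/7;  ∫_0^4 18*x^4 dx = 18432/5;  ∫_0^4 -18*x^3 dx = -1152;
    ∫_0^4 9*x^2 dx = 192;  ∫_0^4 -18*x dx = -144;  ∫_0^4 9 dx = 36.
  Sum: 147456/7 + 18432/5 − 1152 + 192 − 144 + 36 = 828924/35.
  ∫_0^4 u'(x)^2 dx = ∫_0^4 (81*x^4 + 54*x^2 + 9) dx. Term by term:
    ∫_0^4 81*x^4 dx = 82944/5;  ∫_0^4 54*x^2 dx = 1152;  ∫_0^4 9 dx = 36.
  Sum: 82944/5 + 1152 + 36 = 88884/5.
Adding: ||u||_{H^1}^2 = 828924/35 + 88884/5 = 1451112/35.


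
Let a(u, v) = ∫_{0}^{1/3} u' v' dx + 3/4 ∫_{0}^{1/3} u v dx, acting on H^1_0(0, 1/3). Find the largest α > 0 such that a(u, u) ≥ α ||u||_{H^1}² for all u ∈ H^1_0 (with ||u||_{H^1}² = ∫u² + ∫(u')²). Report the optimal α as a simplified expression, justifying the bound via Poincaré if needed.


α = 3*(1 + 12*π^2)/(4*(1 + 9*π^2))

Coercivity of a(·,·) on H^1_0(0, 1/3) means a(u, u) ≥ α ||u||_{H^1}² for every u ∈ H^1_0.
The interval has length L = 1/3, and Poincaré/coercivity depend only on L. Here a(u, u) = ∫(u')² + (3/4)·∫u².
Here 0 < c = 3/4 < 1. The condition a(u,u) ≥ α||u||_{H^1}² reads (1−α)∫(u')² ≥ (α−c)∫u². Any admissible α is ≤ 1 (rapidly oscillating u have ∫u²/∫(u')² → 0), and α = 1 would force 0 ≥ (1−c)∫u², impossible since c < 1; so 1−α > 0. By the sharp Poincaré inequality on H^1_0 of an interval of length L, ∫(u')² ≥ (π/L)²∫u² with equality for the first sine mode sin(π(x−x₀)/L) (x₀ the left endpoint), so the inequality holds for all u iff (1−α)(π/L)² ≥ α − c, i.e. α ≤ ((π/L)² + c)/((π/L)² + 1) = (1 + c(L/π)²)/(1 + (L/π)²). With (π/L)² = 9*π^2 and c = 3/4, the largest admissible constant is α = ((π/L)² + c)/((π/L)² + 1).
Simplifying, α = 3*(1 + 12*π^2)/(4*(1 + 9*π^2)).


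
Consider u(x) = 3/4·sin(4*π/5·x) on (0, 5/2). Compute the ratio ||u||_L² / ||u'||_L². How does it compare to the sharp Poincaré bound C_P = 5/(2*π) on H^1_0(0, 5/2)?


||u||_L² / ||u'||_L² = 5/(4*π) < C_P = 5/(2*π).

u(x) = 3/4·sin(4*π/5·x), so u'(x) = 3*π*cos(4*π*x/5)/5.
Writing u(x) = A·sin(kπx/L) with A = 3/4 and k = 2, use ∫_0^L sin²(kπx/L) dx = L/2 and ∫_0^L cos²(kπx/L) dx = L/2.
u² = 9/16·sin²(4*π/5·x) and (u')² = 9*π^2/25·cos²(4*π/5·x), and each of sin², cos² integrates to L/2 = 5/4 over (0, 5/2).
∫_0^5/2 u² dx = 45/64, so ||u||_L² = 3*sqrt(5)/8.
∫_0^5/2 (u')² dx = 9*π^2/20, so ||u'||_L² = 3*sqrt(5)*π/10.
Ratio ||u||_L² / ||u'||_L² = 5/(4*π).
Sharp Poincaré constant on H^1_0(0, 5/2) is C_P = L/π = 5/(2*π), achieved by sin(2*π/5·x).
This is the k = 2 harmonic; the ratio L/(kπ) is strictly less than C_P = L/π, consistent with the sharp inequality ||u||_L² ≤ C_P ||u'||_L².


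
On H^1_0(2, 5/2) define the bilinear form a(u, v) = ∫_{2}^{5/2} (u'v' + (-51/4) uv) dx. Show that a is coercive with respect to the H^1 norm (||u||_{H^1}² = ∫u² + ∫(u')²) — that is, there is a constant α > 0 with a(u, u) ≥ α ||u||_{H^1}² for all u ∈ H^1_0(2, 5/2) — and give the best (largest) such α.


α = (-51 + 16*π^2)/(4*(1 + 4*π^2))

Coercivity of a(·,·) on H^1_0(2, 5/2) means a(u, u) ≥ α ||u||_{H^1}² for every u ∈ H^1_0.
The interval has length L = 1/2, and Poincaré/coercivity depend only on L. Here a(u, u) = ∫(u')² + (-51/4)·∫u².
Here c = -51/4 < 0 with |c| < (π/L)² = 4*π^2, so coercivity still holds. The condition a(u,u) ≥ α||u||_{H^1}² reads (1−α)∫(u')² ≥ (α−c)∫u². Any admissible α is ≤ 1 (rapidly oscillating u have ∫u²/∫(u')² → 0), and α = 1 would force 0 ≥ (1−c)∫u², impossible since c < 1; so 1−α > 0. By the sharp Poincaré inequality on H^1_0 of an interval of length L, ∫(u')² ≥ (π/L)²∫u² with equality for the first sine mode sin(π(x−x₀)/L) (x₀ the left endpoint), so the inequality holds for all u iff (1−α)(π/L)² ≥ α − c, i.e. α ≤ ((π/L)² + c)/((π/L)² + 1) = (1 + c(L/π)²)/(1 + (L/π)²). (Direct route, valid since c ≤ 0: Poincaré gives c∫u² ≥ c(L/π)²∫(u')², so a(u,u) ≥ (1 + c(L/π)²)∫(u')², while ||u||_{H^1}² ≤ (1 + (L/π)²)∫(u')²; dividing yields the same α.) With (π/L)² = 4*π^2 and c = -51/4, the largest admissible constant is α = ((π/L)² + c)/((π/L)² + 1).
Simplifying, α = (-51 + 16*π^2)/(4*(1 + 4*π^2)).


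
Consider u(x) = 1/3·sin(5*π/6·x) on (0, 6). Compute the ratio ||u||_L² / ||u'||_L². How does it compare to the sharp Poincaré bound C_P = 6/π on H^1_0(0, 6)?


||u||_L² / ||u'||_L² = 6/(5*π) < C_P = 6/π.

u(x) = 1/3·sin(5*π/6·x), so u'(x) = 5*π*cos(5*π*x/6)/18.
Writing u(x) = A·sin(kπx/L) with A = 1/3 and k = 5, use ∫_0^L sin²(kπx/L) dx = L/2 and ∫_0^L cos²(kπx/L) dx = L/2.
u² = 1/9·sin²(5*π/6·x) and (u')² = 25*π^2/324·cos²(5*π/6·x), and each of sin², cos² integrates to L/2 = 3 over (0, 6).
∫_0^6 u² dx = 1/3, so ||u||_L² = sqrt(3)/3.
∫_0^6 (u')² dx = 25*π^2/108, so ||u'||_L² = 5*sqrt(3)*π/18.
Ratio ||u||_L² / ||u'||_L² = 6/(5*π).
Sharp Poincaré constant on H^1_0(0, 6) is C_P = L/π = 6/π, achieved by sin(π/6·x).
This is the k = 5 harmonic; the ratio L/(kπ) is strictly less than C_P = L/π, consistent with the sharp inequality ||u||_L² ≤ C_P ||u'||_L².


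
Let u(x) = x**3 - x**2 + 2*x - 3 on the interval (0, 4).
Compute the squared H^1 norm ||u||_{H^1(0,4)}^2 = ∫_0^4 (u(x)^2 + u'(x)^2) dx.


||u||_{H^1}^2 = 302516/105

The H^1 norm (squared) on an interval (0, L) is
  ||u||_{H^1}^2 = ∫_0^L u(x)^2 dx + ∫_0^L u'(x)^2 dx.
Compute u'(x) = 3*x**2 - 2*x + 2.
Then u(x)^2 = x**6 - 2*x**5 + 5*x**4 - 10*x**3 + 10*x**2 - 12*x + 9 and u'(x)^2 = 9*x**4 - 12*x**3 + 16*x**2 - 8*x + 4.
Integrate each monomial from 0 to 4 using ∫_0^4 c·x^n dx = c·4^(n+1)/(n+1):
  ∫_0^4 u(x)^2 dx = ∫_0^4 (x^6 - 2*x^5 + 5*x^4 - 10*x^3 + 10*x^2 - 12*x + 9) dx. Term by term:
    ∫_0^4 x^6 dx = 16384/7;  ∫_0^4 -2*x^5 dx = -4096/3;  ∫_0^4 5*x^4 dx = 1024;
    ∫_0^4 -10*x^3 dx = -640;  ∫_0^4 10*x^2 dx = 640/3;  ∫_0^4 -12*x dx = -96;
    ∫_0^4 9 dx = 36.
  Sum: 16384/7 − 4096/3 + 1024 − 640 + 640/3 − 96 + 36 = 10588/7.
  ∫_0^4 u'(x)^2 dx = ∫_0^4 (9*x^4 - 12*x^3 + 16*x^2 - 8*x + 4) dx. Term by term:
    ∫_0^4 9*x^4 dx = 9216/5;  ∫_0^4 -12*x^3 dx = -768;  ∫_0^4 16*x^2 dx = 1024/3;
    ∫_0^4 -8*x dx = -64;  ∫_0^4 4 dx = 16.
  Sum: 9216/5 − 768 + 1024/3 − 64 + 16 = 20528/15.
Adding: ||u||_{H^1}^2 = 10588/7 + 20528/15 = 302516/105.


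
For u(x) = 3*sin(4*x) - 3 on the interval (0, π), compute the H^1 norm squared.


||u||_{H^1(0,π)}^2 = 171*π/2

u'(x) = 12*cos(4*x).
Expand u² and (u')² and integrate term by term on (0, π), using: for integers n ≥ 1, ∫_0^π sin²(nx) dx = ∫_0^π cos²(nx) dx = π/2; for n ≠ n', ∫_0^π sin(nx)sin(n'x) dx = ∫_0^π cos(nx)cos(n'x) dx = 0; and by product-to-sum, ∫_0^π sin(nx)cos(n'x) dx = ½∫_0^π [sin((n+n')x) + sin((n−n')x)] dx, which is 0 when n+n' is even and 2n/(n²−n'²) when n+n' is odd (it need not vanish on (0, π)). For the constant mode: ∫_0^π 1 dx = π, ∫_0^π cos(nx) dx = 0, ∫_0^π sin(nx) dx = (1−(−1)^n)/n.
  u² squared terms: (-3)²·∫1 dx = 9·π = 9*π;  (3)²·∫sin(4x)² dx = 9·π/2 = 9*π/2.
  u² cross terms: 2·(-3)·(3)·∫1·sin(4x) dx = -18·(0) = 0.
  So ∫_0^π u² dx = 9*π + 9*π/2 + 0 = 27*π/2.
  (u')² squared terms: (12)²·∫cos(4x)² dx = 144·π/2 = 72*π.
  So ∫_0^π (u')² dx = 72*π.
||u||_{H^1}^2 = (27*π/2) + (72*π) = 171*π/2.


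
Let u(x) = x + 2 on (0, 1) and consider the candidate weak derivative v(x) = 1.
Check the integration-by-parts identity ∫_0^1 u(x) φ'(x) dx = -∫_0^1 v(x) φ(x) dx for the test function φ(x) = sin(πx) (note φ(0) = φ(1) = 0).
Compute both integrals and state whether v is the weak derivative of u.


LHS = -2/π, RHS = -2/π. Yes, v = u' weakly.

u(x) = x + 2, classical derivative u'(x) = 1.
φ(x) = sin(πx), so φ'(x) = π*cos(π*x).
Note φ(0) = φ(1) = 0, so the boundary term u·φ vanishes.
LHS = ∫_0^1 u(x) φ'(x) dx = ∫_0^1 (π*x*cos(π*x) + 2*π*cos(π*x)) dx. Term by term:
  ∫_0^1 2*π*cos(π*x) dx = 0;  ∫_0^1 π*x*cos(π*x) dx = -2/π.
Sum: 0 − 2/π = -2/π.
So LHS = -2/π.
∫_0^1 v(x) φ(x) dx = ∫_0^1 (sin(π*x)) dx. Term by term:
  ∫_0^1 sin(π*x) dx = 2/π.
So RHS = -∫_0^1 v(x) φ(x) dx = -2/π.
LHS = RHS, so the identity holds for this test φ.
Moreover u is smooth here and v(x) = u'(x) = 1 pointwise, so the identity holds for every test function. Hence v is the weak derivative of u.


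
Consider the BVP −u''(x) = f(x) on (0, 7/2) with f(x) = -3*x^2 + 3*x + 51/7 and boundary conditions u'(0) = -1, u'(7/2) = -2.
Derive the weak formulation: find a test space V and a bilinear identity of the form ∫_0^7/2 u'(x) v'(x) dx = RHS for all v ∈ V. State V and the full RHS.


V = H^1(0, 7/2) (v unrestricted at boundary; u is determined up to an additive constant); weak form: ∫_0^7/2 u'v' dx = ∫_0^7/2 (-3*x^2 + 3*x + 51/7) v dx − 2·v(7/2) + v(0) for all v ∈ V.

Multiply both sides by a test function v and integrate from 0 to 7/2:
  ∫_0^7/2 −u''(x) v(x) dx = ∫_0^7/2 f(x) v(x) dx.
Integrate the LHS by parts once:
  ∫_0^7/2 −u'' v dx = −[u'(x) v(x)]_0^7/2 + ∫_0^7/2 u'(x) v'(x) dx.
Thus ∫_0^7/2 u'(x) v'(x) dx = ∫_0^7/2 f(x) v(x) dx + [u'(x) v(x)]_0^7/2.
Choose V so that boundary terms are either known or forced to vanish.
u has inhomogeneous Neumann u'(0) = -1, u'(7/2) = -2. [u' v]_0^7/2 = (-2)·v(7/2) − (-1)·v(0) = − 2·v(7/2) + v(0). Take V = H^1(0, 7/2); boundary term becomes part of RHS.
Weak formulation: find u (satisfying any essential BC) such that ∫_0^7/2 u'(x) v'(x) dx = ∫_0^7/2 f v dx − 2·v(7/2) + v(0) for all v ∈ V (Neumann data are natural BCs: they enter the RHS as boundary terms).
Substituting f(x) = -3*x^2 + 3*x + 51/7, the right-hand side is ∫_0^7/2 (-3*x^2 + 3*x + 51/7) v dx − 2·v(7/2) + v(0).
Compatibility check (pure Neumann): taking v ≡ 1 ∈ V gives 0 = ∫_0^7/2 f dx + (-2) − (-1), i.e. ∫_0^7/2 f dx must equal u'(0) − u'(7/2) = 1. Indeed ∫_0^7/2 (-3*x^2 + 3*x + 51/7) dx = 1, so the data are compatible. The solution is then unique only up to an additive constant (fix it e.g. by requiring ∫_0^7/2 u dx = 0).


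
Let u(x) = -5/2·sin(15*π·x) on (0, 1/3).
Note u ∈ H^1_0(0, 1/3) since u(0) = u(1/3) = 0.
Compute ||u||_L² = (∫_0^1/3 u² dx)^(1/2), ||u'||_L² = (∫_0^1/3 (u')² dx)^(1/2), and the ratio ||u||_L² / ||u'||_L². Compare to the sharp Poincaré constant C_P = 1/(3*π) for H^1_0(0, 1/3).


||u||_L² / ||u'||_L² = 1/(15*π) < C_P = 1/(3*π).

u(x) = -5/2·sin(15*π·x), so u'(x) = -75*π*cos(15*π*x)/2.
Writing u(x) = A·sin(kπx/L) with A = -5/2 and k = 5, use ∫_0^L sin²(kπx/L) dx = L/2 and ∫_0^L cos²(kπx/L) dx = L/2.
u² = 25/4·sin²(15*π·x) and (u')² = 5625*π^2/4·cos²(15*π·x), and each of sin², cos² integrates to L/2 = 1/6 over (0, 1/3).
∫_0^1/3 u² dx = 25/24, so ||u||_L² = 5*sqrt(6)/12.
∫_0^1/3 (u')² dx = 1875*π^2/8, so ||u'||_L² = 25*sqrt(6)*π/4.
Ratio ||u||_L² / ||u'||_L² = 1/(15*π).
Sharp Poincaré constant on H^1_0(0, 1/3) is C_P = L/π = 1/(3*π), achieved by sin(3*π·x).
This is the k = 5 harmonic; the ratio L/(kπ) is strictly less than C_P = L/π, consistent with the sharp inequality ||u||_L² ≤ C_P ||u'||_L².
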